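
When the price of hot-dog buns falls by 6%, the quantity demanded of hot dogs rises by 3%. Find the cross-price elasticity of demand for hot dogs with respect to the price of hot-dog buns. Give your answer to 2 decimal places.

-0.50

ε = (%ΔQ of hot dogs) / (%ΔP of hot-dog buns) = (3%) / (-6%) ≈ -0.50.
Negative cross-price elasticity: complements.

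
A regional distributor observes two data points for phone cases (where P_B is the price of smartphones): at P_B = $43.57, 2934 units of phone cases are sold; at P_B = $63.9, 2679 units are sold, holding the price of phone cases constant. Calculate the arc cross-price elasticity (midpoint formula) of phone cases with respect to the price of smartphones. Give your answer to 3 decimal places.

-0.240

ΔQ_A = 2679 − 2934 = -255; ΔP_B = 63.9 − 43.57 = 20.33.
Midpoints: Q̄_A = 2806.5, P̄_B = 53.73.
ε = (ΔQ_A/Q̄_A)/(ΔP_B/P̄_B) = (-255/2806.5)/(20.33/53.73) ≈ -0.240.
ε < 0: phone cases and smartphones are complements.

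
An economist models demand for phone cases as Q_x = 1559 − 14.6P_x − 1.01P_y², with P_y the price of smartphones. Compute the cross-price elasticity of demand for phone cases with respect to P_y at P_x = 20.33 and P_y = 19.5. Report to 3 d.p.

-0.875

At P_x = 20.33 and P_y = 19.5: Q_x = 878.130.
∂Q_x/∂P_y = -2.02P_y = -2.02(19.5) = -39.3900.
ε = (∂Q_x/∂P_y)(P_y/Q_x) = -39.3900 × (19.5/878.130) ≈ -0.875.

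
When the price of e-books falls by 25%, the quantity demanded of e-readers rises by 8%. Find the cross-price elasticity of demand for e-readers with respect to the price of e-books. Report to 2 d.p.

-0.32

ε = (%ΔQ of e-readers) / (%ΔP of e-books) = (8%) / (-25%) ≈ -0.32.
Negative cross-price elasticity: complements.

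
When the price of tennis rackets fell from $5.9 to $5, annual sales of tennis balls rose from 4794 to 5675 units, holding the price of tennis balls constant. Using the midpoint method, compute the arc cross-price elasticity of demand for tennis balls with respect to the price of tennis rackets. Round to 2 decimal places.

ΔQ_A = 5675 − 4794 = 881; ΔP_B = 5 − 5.9 = -0.9.
Midpoints: Q̄_A = 5234.5, P̄_B = 5.45.
ε = (ΔQ_A/Q̄_A)/(ΔP_B/P̄_B) = (881/5234.5)/(-0.9/5.45) ≈ -1.02.

-1.02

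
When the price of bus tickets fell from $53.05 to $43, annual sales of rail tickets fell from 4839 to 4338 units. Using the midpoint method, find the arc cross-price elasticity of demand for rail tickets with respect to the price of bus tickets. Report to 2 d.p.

0.52

ΔQ_A = 4338 − 4839 = -501; ΔP_B = 43 − 53.05 = -10.05.
Midpoints: Q̄_A = 4588.5, P̄_B = 48.02.
ε = (ΔQ_A/Q̄_A)/(ΔP_B/P̄_B) = (-501/4588.5)/(-10.05/48.02) ≈ 0.52.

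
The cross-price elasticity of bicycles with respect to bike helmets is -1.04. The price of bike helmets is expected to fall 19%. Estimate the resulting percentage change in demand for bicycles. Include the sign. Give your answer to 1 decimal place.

19.8%

%ΔQ ≈ ε × %ΔP of bike helmets = -1.04 × (-19%) = 19.8%.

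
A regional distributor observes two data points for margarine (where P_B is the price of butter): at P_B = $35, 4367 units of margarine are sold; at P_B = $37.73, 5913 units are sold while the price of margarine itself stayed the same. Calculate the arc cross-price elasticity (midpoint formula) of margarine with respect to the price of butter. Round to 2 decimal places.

4.01

ΔQ_A = 5913 − 4367 = 1546; ΔP_B = 37.73 − 35 = 2.73.
Midpoints: Q̄_A = 5140.0, P̄_B = 36.36.
ε = (ΔQ_A/Q̄_A)/(ΔP_B/P̄_B) = (1546/5140.0)/(2.73/36.36) ≈ 4.01.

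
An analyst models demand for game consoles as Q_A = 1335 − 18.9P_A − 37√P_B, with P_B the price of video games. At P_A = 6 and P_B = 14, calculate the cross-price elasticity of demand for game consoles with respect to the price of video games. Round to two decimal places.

-0.06

At P_A = 6 and P_B = 14: Q_A = 1083.159.
∂Q_A/∂P_B = -37/(2√P_B) = -37/(2√14) = -4.9443.
ε = (∂Q_A/∂P_B)(P_B/Q_A) = -4.9443 × (14/1083.159) ≈ -0.06.
ε < 0: complements.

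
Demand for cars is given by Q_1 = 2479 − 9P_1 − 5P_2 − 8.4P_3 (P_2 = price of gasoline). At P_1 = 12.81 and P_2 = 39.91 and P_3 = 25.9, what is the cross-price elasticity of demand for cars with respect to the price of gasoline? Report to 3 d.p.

At P_1 = 12.81 and P_2 = 39.91 and P_3 = 25.9: Q_1 = 1946.6.
∂Q_1/∂P_2 = -5.
ε = (∂Q_1/∂P_2)(P_2/Q_1) = -5 × (39.91/1946.6) ≈ -0.103.
Since ε < 0, cars and gasoline are complements.

-0.103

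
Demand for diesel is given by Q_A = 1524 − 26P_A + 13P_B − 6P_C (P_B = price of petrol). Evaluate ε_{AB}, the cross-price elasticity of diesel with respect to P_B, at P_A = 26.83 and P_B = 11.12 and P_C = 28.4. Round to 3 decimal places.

At P_A = 26.83 and P_B = 11.12 and P_C = 28.4: Q_A = 800.58.
∂Q_A/∂P_B = 13.
ε = (∂Q_A/∂P_B)(P_B/Q_A) = 13 × (11.12/800.58) ≈ 0.181.

0.181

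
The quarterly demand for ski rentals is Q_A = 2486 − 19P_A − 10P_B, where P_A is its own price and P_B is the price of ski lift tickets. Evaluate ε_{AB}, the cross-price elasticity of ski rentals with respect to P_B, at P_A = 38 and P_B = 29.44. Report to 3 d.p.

-0.200

At P_A = 38 and P_B = 29.44: Q_A = 1469.6.
∂Q_A/∂P_B = -10.
ε = (∂Q_A/∂P_B)(P_B/Q_A) = -10 × (29.44/1469.6) ≈ -0.200.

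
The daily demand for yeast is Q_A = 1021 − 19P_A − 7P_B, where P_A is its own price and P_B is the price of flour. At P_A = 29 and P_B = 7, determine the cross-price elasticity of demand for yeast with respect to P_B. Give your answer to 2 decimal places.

At P_A = 29 and P_B = 7: Q_A = 421.
∂Q_A/∂P_B = -7.
ε = (∂Q_A/∂P_B)(P_B/Q_A) = -7 × (7/421) ≈ -0.12.

-0.12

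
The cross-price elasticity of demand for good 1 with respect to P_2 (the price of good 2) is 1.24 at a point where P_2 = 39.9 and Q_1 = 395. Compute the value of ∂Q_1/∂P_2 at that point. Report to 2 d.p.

12.28

ε = (∂Q_1/∂P_2)·(P_2/Q_1) ⇒ ∂Q_1/∂P_2 = ε·Q_1/P_2 = 1.24 × 395/39.9 ≈ 12.28.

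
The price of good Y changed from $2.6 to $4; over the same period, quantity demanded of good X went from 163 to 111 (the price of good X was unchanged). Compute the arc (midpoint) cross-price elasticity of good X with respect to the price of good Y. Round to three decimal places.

-0.895

ΔQ_X = 111 − 163 = -52; ΔP_Y = 4 − 2.6 = 1.4.
Midpoints: Q̄_X = 137.0, P̄_Y = 3.30.
ε = (ΔQ_X/Q̄_X)/(ΔP_Y/P̄_Y) = (-52/137.0)/(1.4/3.30) ≈ -0.895.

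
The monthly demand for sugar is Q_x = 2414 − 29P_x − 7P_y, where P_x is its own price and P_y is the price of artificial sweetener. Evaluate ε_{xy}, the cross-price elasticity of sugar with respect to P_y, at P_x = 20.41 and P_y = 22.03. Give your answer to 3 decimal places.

At P_x = 20.41 and P_y = 22.03: Q_x = 1667.9.
∂Q_x/∂P_y = -7.
ε = (∂Q_x/∂P_y)(P_y/Q_x) = -7 × (22.03/1667.9) ≈ -0.092.

-0.092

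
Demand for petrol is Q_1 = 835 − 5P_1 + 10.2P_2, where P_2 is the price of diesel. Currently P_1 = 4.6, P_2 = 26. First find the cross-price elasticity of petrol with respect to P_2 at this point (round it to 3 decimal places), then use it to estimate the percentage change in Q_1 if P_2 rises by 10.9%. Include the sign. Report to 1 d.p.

2.7%

At P_1 = 4.6, P_2 = 26: Q_1 = 1077.2.
∂Q_1/∂P_2 = 10.2.
ε = (∂Q_1/∂P_2)(P_2/Q_1) = 10.2000 × 26/1077.2 ≈ 0.246.
%ΔQ_1 ≈ ε × %ΔP_2 = 0.246 × (10.9%) = 2.7%.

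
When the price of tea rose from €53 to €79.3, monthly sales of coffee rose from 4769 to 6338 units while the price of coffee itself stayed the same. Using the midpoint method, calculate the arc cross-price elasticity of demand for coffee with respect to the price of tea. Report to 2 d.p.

0.71

ΔQ_A = 6338 − 4769 = 1569; ΔP_B = 79.3 − 53 = 26.3.
Midpoints: Q̄_A = 5553.5, P̄_B = 66.15.
ε = (ΔQ_A/Q̄_A)/(ΔP_B/P̄_B) = (1569/5553.5)/(26.3/66.15) ≈ 0.71.
ε > 0: coffee and tea are substitutes.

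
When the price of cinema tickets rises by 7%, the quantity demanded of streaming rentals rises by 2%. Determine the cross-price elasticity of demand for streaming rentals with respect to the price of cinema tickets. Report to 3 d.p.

0.286

ε = (%ΔQ of streaming rentals) / (%ΔP of cinema tickets) = (2%) / (7%) ≈ 0.286.
Positive cross-price elasticity: substitutes.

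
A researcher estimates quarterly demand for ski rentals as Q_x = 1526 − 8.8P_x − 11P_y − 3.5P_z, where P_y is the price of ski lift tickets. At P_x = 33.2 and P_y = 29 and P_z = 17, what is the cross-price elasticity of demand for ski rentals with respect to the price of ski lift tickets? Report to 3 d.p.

-0.373

At P_x = 33.2 and P_y = 29 and P_z = 17: Q_x = 855.34.
∂Q_x/∂P_y = -11.
ε = (∂Q_x/∂P_y)(P_y/Q_x) = -11 × (29/855.34) ≈ -0.373.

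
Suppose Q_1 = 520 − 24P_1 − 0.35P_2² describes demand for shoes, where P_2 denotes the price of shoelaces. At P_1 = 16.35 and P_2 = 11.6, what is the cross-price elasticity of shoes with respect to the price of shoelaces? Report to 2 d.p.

At P_1 = 16.35 and P_2 = 11.6: Q_1 = 80.504.
∂Q_1/∂P_2 = -0.7P_2 = -0.7(11.6) = -8.1200.
ε = (∂Q_1/∂P_2)(P_2/Q_1) = -8.1200 × (11.6/80.504) ≈ -1.17.
ε < 0: complements.

-1.17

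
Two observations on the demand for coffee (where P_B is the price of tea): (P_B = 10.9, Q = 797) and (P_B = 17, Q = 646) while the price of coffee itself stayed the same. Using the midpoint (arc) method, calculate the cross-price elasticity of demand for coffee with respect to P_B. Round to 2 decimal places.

-0.48

ΔQ_A = 646 − 797 = -151; ΔP_B = 17 − 10.9 = 6.1.
Midpoints: Q̄_A = 721.5, P̄_B = 13.95.
ε = (ΔQ_A/Q̄_A)/(ΔP_B/P̄_B) = (-151/721.5)/(6.1/13.95) ≈ -0.48.
ε < 0: coffee and tea are complements.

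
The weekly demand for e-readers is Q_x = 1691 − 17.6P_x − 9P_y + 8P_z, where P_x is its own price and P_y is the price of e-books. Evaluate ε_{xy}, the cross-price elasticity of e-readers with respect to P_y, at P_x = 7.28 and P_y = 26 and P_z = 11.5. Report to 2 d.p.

At P_x = 7.28 and P_y = 26 and P_z = 11.5: Q_x = 1420.872.
∂Q_x/∂P_y = -9.
ε = (∂Q_x/∂P_y)(P_y/Q_x) = -9 × (26/1420.872) ≈ -0.16.
Since ε < 0, e-readers and e-books are complements.

-0.16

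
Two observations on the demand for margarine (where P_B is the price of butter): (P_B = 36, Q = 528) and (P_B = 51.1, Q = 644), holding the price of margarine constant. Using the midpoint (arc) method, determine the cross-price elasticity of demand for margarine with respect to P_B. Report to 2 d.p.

ΔQ_A = 644 − 528 = 116; ΔP_B = 51.1 − 36 = 15.1.
Midpoints: Q̄_A = 586.0, P̄_B = 43.55.
ε = (ΔQ_A/Q̄_A)/(ΔP_B/P̄_B) = (116/586.0)/(15.1/43.55) ≈ 0.57.

0.57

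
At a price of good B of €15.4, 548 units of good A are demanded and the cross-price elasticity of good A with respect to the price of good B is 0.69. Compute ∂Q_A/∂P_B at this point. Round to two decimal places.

24.55

ε = (∂Q_A/∂P_B)·(P_B/Q_A) ⇒ ∂Q_A/∂P_B = ε·Q_A/P_B = 0.69 × 548/15.4 ≈ 24.55.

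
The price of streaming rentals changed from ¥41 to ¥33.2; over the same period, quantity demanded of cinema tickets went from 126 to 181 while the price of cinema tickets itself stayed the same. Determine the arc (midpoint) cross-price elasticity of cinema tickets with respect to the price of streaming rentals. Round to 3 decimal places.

ΔQ_A = 181 − 126 = 55; ΔP_B = 33.2 − 41 = -7.8.
Midpoints: Q̄_A = 153.5, P̄_B = 37.10.
ε = (ΔQ_A/Q̄_A)/(ΔP_B/P̄_B) = (55/153.5)/(-7.8/37.10) ≈ -1.704.

-1.704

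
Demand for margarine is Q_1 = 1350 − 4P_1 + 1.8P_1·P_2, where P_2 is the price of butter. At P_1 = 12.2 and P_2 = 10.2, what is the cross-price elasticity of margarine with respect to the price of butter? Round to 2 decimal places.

0.15

At P_1 = 12.2 and P_2 = 10.2: Q_1 = 1525.192.
∂Q_1/∂P_2 = 1.8P_1 = 1.8(12.2) = 21.9600.
ε = (∂Q_1/∂P_2)(P_2/Q_1) = 21.9600 × (10.2/1525.192) ≈ 0.15.
ε > 0: substitutes.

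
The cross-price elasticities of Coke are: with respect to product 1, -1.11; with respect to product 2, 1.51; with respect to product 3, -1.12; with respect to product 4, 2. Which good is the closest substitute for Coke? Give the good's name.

product 4

Substitutes have ε > 0. Among the positive values, 2 (product 4) is largest.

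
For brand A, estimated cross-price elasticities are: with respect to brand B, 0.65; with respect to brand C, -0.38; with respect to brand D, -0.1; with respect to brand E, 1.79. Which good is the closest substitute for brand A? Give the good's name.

brand E

Substitutes have ε > 0. Among the positive values, 1.79 (brand E) is largest.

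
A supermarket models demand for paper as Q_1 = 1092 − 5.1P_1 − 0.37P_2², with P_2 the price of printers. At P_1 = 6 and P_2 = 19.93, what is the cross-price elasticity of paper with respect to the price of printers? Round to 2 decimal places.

-0.32

At P_1 = 6 and P_2 = 19.93: Q_1 = 914.434.
∂Q_1/∂P_2 = -0.74P_2 = -0.74(19.93) = -14.7482.
ε = (∂Q_1/∂P_2)(P_2/Q_1) = -14.7482 × (19.93/914.434) ≈ -0.32.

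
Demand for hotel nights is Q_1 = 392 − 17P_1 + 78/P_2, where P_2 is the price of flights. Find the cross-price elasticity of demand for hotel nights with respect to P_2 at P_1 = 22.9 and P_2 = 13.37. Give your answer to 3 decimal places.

At P_1 = 22.9 and P_2 = 13.37: Q_1 = 8.534.
∂Q_1/∂P_2 = −78/P_2² = -0.4363.
ε = (∂Q_1/∂P_2)(P_2/Q_1) = -0.4363 × (13.37/8.534) ≈ -0.684.

-0.684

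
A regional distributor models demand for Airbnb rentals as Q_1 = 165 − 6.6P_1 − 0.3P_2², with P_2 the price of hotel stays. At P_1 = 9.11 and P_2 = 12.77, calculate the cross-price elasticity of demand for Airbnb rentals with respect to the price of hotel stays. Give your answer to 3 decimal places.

-1.749

At P_1 = 9.11 and P_2 = 12.77: Q_1 = 55.952.
∂Q_1/∂P_2 = -0.6P_2 = -0.6(12.77) = -7.6620.
ε = (∂Q_1/∂P_2)(P_2/Q_1) = -7.6620 × (12.77/55.952) ≈ -1.749.
ε < 0: complements.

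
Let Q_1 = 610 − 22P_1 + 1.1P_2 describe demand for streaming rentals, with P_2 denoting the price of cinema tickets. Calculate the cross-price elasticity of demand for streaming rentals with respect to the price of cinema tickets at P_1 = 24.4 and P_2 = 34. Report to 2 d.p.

0.34

At P_1 = 24.4 and P_2 = 34: Q_1 = 110.6.
∂Q_1/∂P_2 = 1.1.
ε = (∂Q_1/∂P_2)(P_2/Q_1) = 1.1 × (34/110.6) ≈ 0.34.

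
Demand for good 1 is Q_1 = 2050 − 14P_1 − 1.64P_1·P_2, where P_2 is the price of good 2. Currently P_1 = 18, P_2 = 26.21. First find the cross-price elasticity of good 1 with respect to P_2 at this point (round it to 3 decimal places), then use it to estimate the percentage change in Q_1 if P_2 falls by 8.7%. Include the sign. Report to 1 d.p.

6.6%

At P_1 = 18, P_2 = 26.21: Q_1 = 1024.281.
∂Q_1/∂P_2 = -1.64P_1 = -29.5200.
ε = (∂Q_1/∂P_2)(P_2/Q_1) = -29.5200 × 26.21/1024.281 ≈ -0.755.
%ΔQ_1 ≈ ε × %ΔP_2 = -0.755 × (-8.7%) = 6.6%.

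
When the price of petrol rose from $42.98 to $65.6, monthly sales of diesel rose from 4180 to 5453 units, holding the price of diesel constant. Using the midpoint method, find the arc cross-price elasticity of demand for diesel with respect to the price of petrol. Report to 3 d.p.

ΔQ_A = 5453 − 4180 = 1273; ΔP_B = 65.6 − 42.98 = 22.62.
Midpoints: Q̄_A = 4816.5, P̄_B = 54.29.
ε = (ΔQ_A/Q̄_A)/(ΔP_B/P̄_B) = (1273/4816.5)/(22.62/54.29) ≈ 0.634.

0.634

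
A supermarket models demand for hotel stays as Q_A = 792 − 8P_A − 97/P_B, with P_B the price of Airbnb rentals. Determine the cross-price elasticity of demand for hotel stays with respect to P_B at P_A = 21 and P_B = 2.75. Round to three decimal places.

At P_A = 21 and P_B = 2.75: Q_A = 588.727.
∂Q_A/∂P_B = 97/P_B² = 12.8264.
ε = (∂Q_A/∂P_B)(P_B/Q_A) = 12.8264 × (2.75/588.727) ≈ 0.060.
ε > 0: substitutes.

0.060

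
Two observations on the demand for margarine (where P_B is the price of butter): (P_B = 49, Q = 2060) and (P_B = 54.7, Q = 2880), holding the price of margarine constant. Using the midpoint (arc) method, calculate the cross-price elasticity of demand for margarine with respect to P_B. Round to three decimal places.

ΔQ_A = 2880 − 2060 = 820; ΔP_B = 54.7 − 49 = 5.7.
Midpoints: Q̄_A = 2470.0, P̄_B = 51.85.
ε = (ΔQ_A/Q̄_A)/(ΔP_B/P̄_B) = (820/2470.0)/(5.7/51.85) ≈ 3.020.

3.020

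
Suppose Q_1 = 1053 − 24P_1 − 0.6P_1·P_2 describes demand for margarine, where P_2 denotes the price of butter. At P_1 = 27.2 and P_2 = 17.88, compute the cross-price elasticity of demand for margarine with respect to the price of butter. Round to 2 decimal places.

At P_1 = 27.2 and P_2 = 17.88: Q_1 = 108.398.
∂Q_1/∂P_2 = -0.6P_1 = -0.6(27.2) = -16.3200.
ε = (∂Q_1/∂P_2)(P_2/Q_1) = -16.3200 × (17.88/108.398) ≈ -2.69.
ε < 0: complements.

-2.69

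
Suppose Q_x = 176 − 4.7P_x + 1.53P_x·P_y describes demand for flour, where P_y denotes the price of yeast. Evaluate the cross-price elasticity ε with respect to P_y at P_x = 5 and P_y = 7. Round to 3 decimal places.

At P_x = 5 and P_y = 7: Q_x = 206.05.
∂Q_x/∂P_y = 1.53P_x = 1.53(5) = 7.6500.
ε = (∂Q_x/∂P_y)(P_y/Q_x) = 7.6500 × (7/206.05) ≈ 0.260.

0.260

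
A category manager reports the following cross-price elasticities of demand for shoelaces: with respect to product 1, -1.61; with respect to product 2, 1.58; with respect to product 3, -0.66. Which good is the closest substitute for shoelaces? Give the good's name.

product 2

Substitutes have ε > 0. Among the positive values, 1.58 (product 2) is largest.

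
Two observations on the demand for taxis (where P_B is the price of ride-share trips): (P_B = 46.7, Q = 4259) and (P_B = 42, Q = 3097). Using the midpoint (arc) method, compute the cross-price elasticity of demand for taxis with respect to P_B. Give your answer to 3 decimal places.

ΔQ_A = 3097 − 4259 = -1162; ΔP_B = 42 − 46.7 = -4.7.
Midpoints: Q̄_A = 3678.0, P̄_B = 44.35.
ε = (ΔQ_A/Q̄_A)/(ΔP_B/P̄_B) = (-1162/3678.0)/(-4.7/44.35) ≈ 2.981.

2.981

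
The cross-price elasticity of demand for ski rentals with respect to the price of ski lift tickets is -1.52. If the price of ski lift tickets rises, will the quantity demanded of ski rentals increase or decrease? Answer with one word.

ε < 0 and the price of ski lift tickets rises, so the quantity of ski rentals moves in the opposite direction: it decreases.

decrease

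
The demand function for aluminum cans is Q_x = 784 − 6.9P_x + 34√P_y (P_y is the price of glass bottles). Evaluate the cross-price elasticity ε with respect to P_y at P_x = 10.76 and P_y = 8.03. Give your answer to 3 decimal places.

0.060

At P_x = 10.76 and P_y = 8.03: Q_x = 806.103.
∂Q_x/∂P_y = 34/(2√P_y) = 34/(2√8.03) = 5.9992.
ε = (∂Q_x/∂P_y)(P_y/Q_x) = 5.9992 × (8.03/806.103) ≈ 0.060.
ε > 0: substitutes.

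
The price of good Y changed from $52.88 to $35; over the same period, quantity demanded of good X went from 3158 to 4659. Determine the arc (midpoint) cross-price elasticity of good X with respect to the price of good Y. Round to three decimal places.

ΔQ_X = 4659 − 3158 = 1501; ΔP_Y = 35 − 52.88 = -17.88.
Midpoints: Q̄_X = 3908.5, P̄_Y = 43.94.
ε = (ΔQ_X/Q̄_X)/(ΔP_Y/P̄_Y) = (1501/3908.5)/(-17.88/43.94) ≈ -0.944.
ε < 0: good X and good Y are complements.

-0.944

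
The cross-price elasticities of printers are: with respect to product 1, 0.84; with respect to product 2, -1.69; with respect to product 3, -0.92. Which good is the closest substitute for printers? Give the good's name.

product 1

Substitutes have ε > 0. Among the positive values, 0.84 (product 1) is largest.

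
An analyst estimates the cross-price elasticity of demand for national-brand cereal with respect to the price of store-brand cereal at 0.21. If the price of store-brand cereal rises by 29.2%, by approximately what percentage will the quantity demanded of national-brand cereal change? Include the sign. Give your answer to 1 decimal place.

6.1%

%ΔQ ≈ ε × %ΔP of store-brand cereal = 0.21 × (29.2%) = 6.1%.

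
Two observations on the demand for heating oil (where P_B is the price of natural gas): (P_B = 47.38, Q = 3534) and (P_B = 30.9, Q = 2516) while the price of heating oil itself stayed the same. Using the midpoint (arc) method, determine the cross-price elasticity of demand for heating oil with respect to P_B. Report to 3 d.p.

ΔQ_A = 2516 − 3534 = -1018; ΔP_B = 30.9 − 47.38 = -16.48.
Midpoints: Q̄_A = 3025.0, P̄_B = 39.14.
ε = (ΔQ_A/Q̄_A)/(ΔP_B/P̄_B) = (-1018/3025.0)/(-16.48/39.14) ≈ 0.799.

0.799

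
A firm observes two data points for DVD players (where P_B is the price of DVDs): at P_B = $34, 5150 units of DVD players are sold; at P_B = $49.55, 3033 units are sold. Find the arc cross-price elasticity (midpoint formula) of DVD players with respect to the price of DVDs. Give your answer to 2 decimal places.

ΔQ_A = 3033 − 5150 = -2117; ΔP_B = 49.55 − 34 = 15.55.
Midpoints: Q̄_A = 4091.5, P̄_B = 41.77.
ε = (ΔQ_A/Q̄_A)/(ΔP_B/P̄_B) = (-2117/4091.5)/(15.55/41.77) ≈ -1.39.
ε < 0: DVD players and DVDs are complements.

-1.39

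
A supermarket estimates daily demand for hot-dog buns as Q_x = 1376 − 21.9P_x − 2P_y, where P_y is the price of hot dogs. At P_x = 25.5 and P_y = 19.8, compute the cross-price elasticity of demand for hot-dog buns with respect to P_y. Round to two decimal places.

At P_x = 25.5 and P_y = 19.8: Q_x = 777.95.
∂Q_x/∂P_y = -2.
ε = (∂Q_x/∂P_y)(P_y/Q_x) = -2 × (19.8/777.95) ≈ -0.05.

-0.05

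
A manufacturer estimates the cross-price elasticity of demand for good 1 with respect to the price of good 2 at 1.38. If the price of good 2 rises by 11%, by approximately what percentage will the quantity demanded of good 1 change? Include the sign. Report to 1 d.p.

15.2%

%ΔQ ≈ ε × %ΔP of good 2 = 1.38 × (11%) = 15.2%.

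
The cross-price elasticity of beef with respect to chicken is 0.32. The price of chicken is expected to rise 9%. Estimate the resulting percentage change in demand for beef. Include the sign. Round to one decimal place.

2.9%

%ΔQ ≈ ε × %ΔP of chicken = 0.32 × (9%) = 2.9%.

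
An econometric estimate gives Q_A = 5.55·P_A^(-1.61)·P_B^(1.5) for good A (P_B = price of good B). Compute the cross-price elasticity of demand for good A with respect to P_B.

In a log-linear (constant-elasticity) demand function, the coefficient on the exponent of P_B is the cross-price elasticity.
ε = 1.50. Positive, so good A and good B are substitutes.

1.50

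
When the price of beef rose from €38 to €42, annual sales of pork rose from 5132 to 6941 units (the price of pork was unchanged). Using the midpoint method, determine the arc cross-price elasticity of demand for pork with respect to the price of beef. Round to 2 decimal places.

ΔQ_A = 6941 − 5132 = 1809; ΔP_B = 42 − 38 = 4.
Midpoints: Q̄_A = 6036.5, P̄_B = 40.00.
ε = (ΔQ_A/Q̄_A)/(ΔP_B/P̄_B) = (1809/6036.5)/(4/40.00) ≈ 3.00.

3.00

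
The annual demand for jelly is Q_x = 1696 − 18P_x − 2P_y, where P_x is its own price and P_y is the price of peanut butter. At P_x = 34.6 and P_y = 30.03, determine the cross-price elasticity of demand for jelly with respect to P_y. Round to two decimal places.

-0.06

At P_x = 34.6 and P_y = 30.03: Q_x = 1013.14.
∂Q_x/∂P_y = -2.
ε = (∂Q_x/∂P_y)(P_y/Q_x) = -2 × (30.03/1013.14) ≈ -0.06.
Since ε < 0, jelly and peanut butter are complements.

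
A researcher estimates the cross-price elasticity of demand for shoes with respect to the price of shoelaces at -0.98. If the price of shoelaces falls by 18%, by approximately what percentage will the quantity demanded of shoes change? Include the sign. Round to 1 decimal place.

17.6%

%ΔQ ≈ ε × %ΔP of shoelaces = -0.98 × (-18%) = 17.6%.
Demand for shoes rises by about 17.6%.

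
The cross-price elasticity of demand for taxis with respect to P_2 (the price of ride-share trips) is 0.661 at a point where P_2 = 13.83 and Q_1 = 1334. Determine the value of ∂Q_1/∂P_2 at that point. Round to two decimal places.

63.76

ε = (∂Q_1/∂P_2)·(P_2/Q_1) ⇒ ∂Q_1/∂P_2 = ε·Q_1/P_2 = 0.661 × 1334/13.83 ≈ 63.76.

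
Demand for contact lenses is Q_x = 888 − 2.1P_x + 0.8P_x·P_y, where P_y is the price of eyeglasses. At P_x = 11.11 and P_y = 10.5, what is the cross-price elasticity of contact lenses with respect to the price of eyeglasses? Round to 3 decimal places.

At P_x = 11.11 and P_y = 10.5: Q_x = 957.993.
∂Q_x/∂P_y = 0.8P_x = 0.8(11.11) = 8.8880.
ε = (∂Q_x/∂P_y)(P_y/Q_x) = 8.8880 × (10.5/957.993) ≈ 0.097.

0.097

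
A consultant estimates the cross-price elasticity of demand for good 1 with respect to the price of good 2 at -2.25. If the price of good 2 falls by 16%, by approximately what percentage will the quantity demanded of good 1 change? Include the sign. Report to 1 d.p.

36.0%

%ΔQ ≈ ε × %ΔP of good 2 = -2.25 × (-16%) = 36.0%.
Demand for good 1 rises by about 36.0%.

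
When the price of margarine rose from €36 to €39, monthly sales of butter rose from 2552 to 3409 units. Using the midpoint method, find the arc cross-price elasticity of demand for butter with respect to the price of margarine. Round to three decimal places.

ΔQ_A = 3409 − 2552 = 857; ΔP_B = 39 − 36 = 3.
Midpoints: Q̄_A = 2980.5, P̄_B = 37.50.
ε = (ΔQ_A/Q̄_A)/(ΔP_B/P̄_B) = (857/2980.5)/(3/37.50) ≈ 3.594.
ε > 0: butter and margarine are substitutes.

3.594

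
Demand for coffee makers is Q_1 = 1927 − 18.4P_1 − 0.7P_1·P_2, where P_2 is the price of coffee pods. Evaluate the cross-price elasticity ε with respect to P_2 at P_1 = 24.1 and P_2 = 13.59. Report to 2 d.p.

At P_1 = 24.1 and P_2 = 13.59: Q_1 = 1254.297.
∂Q_1/∂P_2 = -0.7P_1 = -0.7(24.1) = -16.8700.
ε = (∂Q_1/∂P_2)(P_2/Q_1) = -16.8700 × (13.59/1254.297) ≈ -0.18.
ε < 0: complements.

-0.18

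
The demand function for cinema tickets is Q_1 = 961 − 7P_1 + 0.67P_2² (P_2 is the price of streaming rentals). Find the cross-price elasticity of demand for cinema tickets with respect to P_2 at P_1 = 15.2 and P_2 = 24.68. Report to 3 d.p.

At P_1 = 15.2 and P_2 = 24.68: Q_1 = 1262.699.
∂Q_1/∂P_2 = 1.34P_2 = 1.34(24.68) = 33.0712.
ε = (∂Q_1/∂P_2)(P_2/Q_1) = 33.0712 × (24.68/1262.699) ≈ 0.646.
ε > 0: substitutes.

0.646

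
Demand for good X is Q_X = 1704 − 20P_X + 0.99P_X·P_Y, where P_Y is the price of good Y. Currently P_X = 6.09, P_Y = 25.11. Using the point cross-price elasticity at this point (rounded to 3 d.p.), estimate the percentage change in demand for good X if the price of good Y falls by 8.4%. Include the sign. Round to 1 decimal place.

-0.7%

At P_X = 6.09, P_Y = 25.11: Q_X = 1733.591.
∂Q_X/∂P_Y = 0.99P_X = 6.0291.
ε = (∂Q_X/∂P_Y)(P_Y/Q_X) = 6.0291 × 25.11/1733.591 ≈ 0.087.
%ΔQ_X ≈ ε × %ΔP_Y = 0.087 × (-8.4%) = -0.7%.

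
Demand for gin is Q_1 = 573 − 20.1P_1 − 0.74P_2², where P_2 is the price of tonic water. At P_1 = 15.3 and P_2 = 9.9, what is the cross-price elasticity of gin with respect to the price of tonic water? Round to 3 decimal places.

-0.752

At P_1 = 15.3 and P_2 = 9.9: Q_1 = 192.943.
∂Q_1/∂P_2 = -1.48P_2 = -1.48(9.9) = -14.6520.
ε = (∂Q_1/∂P_2)(P_2/Q_1) = -14.6520 × (9.9/192.943) ≈ -0.752.
ε < 0: complements.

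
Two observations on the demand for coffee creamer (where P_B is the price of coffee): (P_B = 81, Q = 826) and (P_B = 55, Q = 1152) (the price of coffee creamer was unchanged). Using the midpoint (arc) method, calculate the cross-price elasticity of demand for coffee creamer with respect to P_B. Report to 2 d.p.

ΔQ_A = 1152 − 826 = 326; ΔP_B = 55 − 81 = -26.
Midpoints: Q̄_A = 989.0, P̄_B = 68.00.
ε = (ΔQ_A/Q̄_A)/(ΔP_B/P̄_B) = (326/989.0)/(-26/68.00) ≈ -0.86.
ε < 0: coffee creamer and coffee are complements.

-0.86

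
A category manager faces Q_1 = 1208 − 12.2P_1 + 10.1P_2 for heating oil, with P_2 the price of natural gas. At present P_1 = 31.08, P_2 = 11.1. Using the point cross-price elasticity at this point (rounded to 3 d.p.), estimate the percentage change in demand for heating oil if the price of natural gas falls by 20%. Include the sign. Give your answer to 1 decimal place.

-2.4%

At P_1 = 31.08, P_2 = 11.1: Q_1 = 940.934.
∂Q_1/∂P_2 = 10.1.
ε = (∂Q_1/∂P_2)(P_2/Q_1) = 10.1000 × 11.1/940.934 ≈ 0.119.
%ΔQ_1 ≈ ε × %ΔP_2 = 0.119 × (-20%) = -2.4%.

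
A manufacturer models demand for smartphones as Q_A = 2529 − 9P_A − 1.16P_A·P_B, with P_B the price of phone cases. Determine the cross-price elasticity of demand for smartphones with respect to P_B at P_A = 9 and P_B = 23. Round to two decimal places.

At P_A = 9 and P_B = 23: Q_A = 2207.88.
∂Q_A/∂P_B = -1.16P_A = -1.16(9) = -10.4400.
ε = (∂Q_A/∂P_B)(P_B/Q_A) = -10.4400 × (23/2207.88) ≈ -0.11.
ε < 0: complements.

-0.11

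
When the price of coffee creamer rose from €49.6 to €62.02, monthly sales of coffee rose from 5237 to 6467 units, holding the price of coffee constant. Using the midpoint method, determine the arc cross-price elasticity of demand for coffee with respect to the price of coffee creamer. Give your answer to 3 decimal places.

0.944

ΔQ_A = 6467 − 5237 = 1230; ΔP_B = 62.02 − 49.6 = 12.42.
Midpoints: Q̄_A = 5852.0, P̄_B = 55.81.
ε = (ΔQ_A/Q̄_A)/(ΔP_B/P̄_B) = (1230/5852.0)/(12.42/55.81) ≈ 0.944.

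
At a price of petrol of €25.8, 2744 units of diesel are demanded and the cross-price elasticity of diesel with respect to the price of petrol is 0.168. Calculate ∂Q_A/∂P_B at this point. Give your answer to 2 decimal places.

ε = (∂Q_A/∂P_B)·(P_B/Q_A) ⇒ ∂Q_A/∂P_B = ε·Q_A/P_B = 0.168 × 2744/25.8 ≈ 17.87.

17.87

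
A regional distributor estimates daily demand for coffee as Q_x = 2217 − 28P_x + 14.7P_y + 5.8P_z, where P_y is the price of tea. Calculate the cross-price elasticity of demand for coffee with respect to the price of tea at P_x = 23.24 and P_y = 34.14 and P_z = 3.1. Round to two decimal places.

At P_x = 23.24 and P_y = 34.14 and P_z = 3.1: Q_x = 2086.118.
∂Q_x/∂P_y = 14.7.
ε = (∂Q_x/∂P_y)(P_y/Q_x) = 14.7 × (34.14/2086.118) ≈ 0.24.
Since ε > 0, coffee and tea are substitutes.

0.24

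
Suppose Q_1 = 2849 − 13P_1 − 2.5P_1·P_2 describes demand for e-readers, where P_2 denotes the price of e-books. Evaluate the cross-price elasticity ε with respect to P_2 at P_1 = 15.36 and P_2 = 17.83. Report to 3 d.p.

At P_1 = 15.36 and P_2 = 17.83: Q_1 = 1964.648.
∂Q_1/∂P_2 = -2.5P_1 = -2.5(15.36) = -38.4000.
ε = (∂Q_1/∂P_2)(P_2/Q_1) = -38.4000 × (17.83/1964.648) ≈ -0.348.
ε < 0: complements.

-0.348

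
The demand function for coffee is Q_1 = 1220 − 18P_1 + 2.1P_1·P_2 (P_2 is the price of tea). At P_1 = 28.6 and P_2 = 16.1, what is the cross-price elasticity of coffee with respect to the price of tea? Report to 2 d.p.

At P_1 = 28.6 and P_2 = 16.1: Q_1 = 1672.166.
∂Q_1/∂P_2 = 2.1P_1 = 2.1(28.6) = 60.0600.
ε = (∂Q_1/∂P_2)(P_2/Q_1) = 60.0600 × (16.1/1672.166) ≈ 0.58.
ε > 0: substitutes.

0.58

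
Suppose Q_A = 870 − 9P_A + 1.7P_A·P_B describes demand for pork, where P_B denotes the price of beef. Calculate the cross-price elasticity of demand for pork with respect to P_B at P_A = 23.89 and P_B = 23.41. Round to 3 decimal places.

0.592

At P_A = 23.89 and P_B = 23.41: Q_A = 1605.740.
∂Q_A/∂P_B = 1.7P_A = 1.7(23.89) = 40.6130.
ε = (∂Q_A/∂P_B)(P_B/Q_A) = 40.6130 × (23.41/1605.740) ≈ 0.592.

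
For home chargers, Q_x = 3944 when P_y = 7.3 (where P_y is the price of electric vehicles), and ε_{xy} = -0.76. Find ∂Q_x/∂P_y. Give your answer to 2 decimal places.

ε = (∂Q_x/∂P_y)·(P_y/Q_x) ⇒ ∂Q_x/∂P_y = ε·Q_x/P_y = -0.76 × 3944/7.3 ≈ -410.61.

-410.61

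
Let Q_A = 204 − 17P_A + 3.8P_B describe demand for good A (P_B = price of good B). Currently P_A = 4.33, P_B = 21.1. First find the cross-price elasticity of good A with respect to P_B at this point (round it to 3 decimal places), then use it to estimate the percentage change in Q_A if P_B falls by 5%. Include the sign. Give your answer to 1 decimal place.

At P_A = 4.33, P_B = 21.1: Q_A = 210.57.
∂Q_A/∂P_B = 3.8.
ε = (∂Q_A/∂P_B)(P_B/Q_A) = 3.8000 × 21.1/210.57 ≈ 0.381.
%ΔQ_A ≈ ε × %ΔP_B = 0.381 × (-5%) = -1.9%.

-1.9%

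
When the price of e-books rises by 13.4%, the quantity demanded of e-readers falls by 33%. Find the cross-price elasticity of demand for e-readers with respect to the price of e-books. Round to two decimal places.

-2.46

ε = (%ΔQ of e-readers) / (%ΔP of e-books) = (-33%) / (13.4%) ≈ -2.46.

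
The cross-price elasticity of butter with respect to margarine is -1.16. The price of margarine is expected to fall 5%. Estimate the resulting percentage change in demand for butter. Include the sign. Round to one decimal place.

5.8%

%ΔQ ≈ ε × %ΔP of margarine = -1.16 × (-5%) = 5.8%.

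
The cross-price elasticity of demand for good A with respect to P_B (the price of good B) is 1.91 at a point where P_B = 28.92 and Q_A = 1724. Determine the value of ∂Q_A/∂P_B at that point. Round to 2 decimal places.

113.86

ε = (∂Q_A/∂P_B)·(P_B/Q_A) ⇒ ∂Q_A/∂P_B = ε·Q_A/P_B = 1.91 × 1724/28.92 ≈ 113.86.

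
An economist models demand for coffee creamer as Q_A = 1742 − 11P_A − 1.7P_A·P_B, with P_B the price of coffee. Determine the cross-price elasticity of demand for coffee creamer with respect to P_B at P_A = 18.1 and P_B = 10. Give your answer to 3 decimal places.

-0.249

At P_A = 18.1 and P_B = 10: Q_A = 1235.2.
∂Q_A/∂P_B = -1.7P_A = -1.7(18.1) = -30.7700.
ε = (∂Q_A/∂P_B)(P_B/Q_A) = -30.7700 × (10/1235.2) ≈ -0.249.
ε < 0: complements.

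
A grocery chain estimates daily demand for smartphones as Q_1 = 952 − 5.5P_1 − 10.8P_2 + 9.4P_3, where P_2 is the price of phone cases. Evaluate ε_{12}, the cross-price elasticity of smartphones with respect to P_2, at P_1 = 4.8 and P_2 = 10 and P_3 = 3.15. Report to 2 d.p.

At P_1 = 4.8 and P_2 = 10 and P_3 = 3.15: Q_1 = 847.21.
∂Q_1/∂P_2 = -10.8.
ε = (∂Q_1/∂P_2)(P_2/Q_1) = -10.8 × (10/847.21) ≈ -0.13.

-0.13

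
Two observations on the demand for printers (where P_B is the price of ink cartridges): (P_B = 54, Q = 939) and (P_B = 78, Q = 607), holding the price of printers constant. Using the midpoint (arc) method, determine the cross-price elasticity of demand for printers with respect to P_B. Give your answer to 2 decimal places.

-1.18

ΔQ_A = 607 − 939 = -332; ΔP_B = 78 − 54 = 24.
Midpoints: Q̄_A = 773.0, P̄_B = 66.00.
ε = (ΔQ_A/Q̄_A)/(ΔP_B/P̄_B) = (-332/773.0)/(24/66.00) ≈ -1.18.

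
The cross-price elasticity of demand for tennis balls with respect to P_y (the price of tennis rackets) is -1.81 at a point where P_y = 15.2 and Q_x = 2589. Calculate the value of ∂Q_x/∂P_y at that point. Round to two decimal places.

ε = (∂Q_x/∂P_y)·(P_y/Q_x) ⇒ ∂Q_x/∂P_y = ε·Q_x/P_y = -1.81 × 2589/15.2 ≈ -308.30.

-308.30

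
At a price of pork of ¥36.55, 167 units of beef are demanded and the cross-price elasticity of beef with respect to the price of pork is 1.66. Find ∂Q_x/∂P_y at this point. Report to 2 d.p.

7.58

ε = (∂Q_x/∂P_y)·(P_y/Q_x) ⇒ ∂Q_x/∂P_y = ε·Q_x/P_y = 1.66 × 167/36.55 ≈ 7.58.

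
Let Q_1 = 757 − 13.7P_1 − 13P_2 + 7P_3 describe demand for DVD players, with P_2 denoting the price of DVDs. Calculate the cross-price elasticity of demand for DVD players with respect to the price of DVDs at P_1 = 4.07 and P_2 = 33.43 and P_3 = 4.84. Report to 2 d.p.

-1.45

At P_1 = 4.07 and P_2 = 33.43 and P_3 = 4.84: Q_1 = 300.531.
∂Q_1/∂P_2 = -13.
ε = (∂Q_1/∂P_2)(P_2/Q_1) = -13 × (33.43/300.531) ≈ -1.45.
Since ε < 0, DVD players and DVDs are complements.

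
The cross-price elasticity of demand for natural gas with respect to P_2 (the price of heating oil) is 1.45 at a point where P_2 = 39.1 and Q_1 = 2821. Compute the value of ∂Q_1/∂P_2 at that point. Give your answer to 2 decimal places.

ε = (∂Q_1/∂P_2)·(P_2/Q_1) ⇒ ∂Q_1/∂P_2 = ε·Q_1/P_2 = 1.45 × 2821/39.1 ≈ 104.62.

104.62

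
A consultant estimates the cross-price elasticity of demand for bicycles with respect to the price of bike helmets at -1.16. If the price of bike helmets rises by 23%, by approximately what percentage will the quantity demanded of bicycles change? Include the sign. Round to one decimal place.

%ΔQ ≈ ε × %ΔP of bike helmets = -1.16 × (23%) = -26.7%.

-26.7%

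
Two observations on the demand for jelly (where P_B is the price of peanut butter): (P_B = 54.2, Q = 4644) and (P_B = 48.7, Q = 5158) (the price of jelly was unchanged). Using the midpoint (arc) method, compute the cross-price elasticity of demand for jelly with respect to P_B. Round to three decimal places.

-0.981

ΔQ_A = 5158 − 4644 = 514; ΔP_B = 48.7 − 54.2 = -5.5.
Midpoints: Q̄_A = 4901.0, P̄_B = 51.45.
ε = (ΔQ_A/Q̄_A)/(ΔP_B/P̄_B) = (514/4901.0)/(-5.5/51.45) ≈ -0.981.
ε < 0: jelly and peanut butter are complements.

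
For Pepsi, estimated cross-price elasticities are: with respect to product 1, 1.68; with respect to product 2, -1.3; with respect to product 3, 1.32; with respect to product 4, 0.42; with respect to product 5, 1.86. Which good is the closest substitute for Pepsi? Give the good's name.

Substitutes have ε > 0. Among the positive values, 1.86 (product 5) is largest.

product 5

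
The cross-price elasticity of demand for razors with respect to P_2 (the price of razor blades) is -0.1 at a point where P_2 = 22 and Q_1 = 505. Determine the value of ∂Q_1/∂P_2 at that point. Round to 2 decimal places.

ε = (∂Q_1/∂P_2)·(P_2/Q_1) ⇒ ∂Q_1/∂P_2 = ε·Q_1/P_2 = -0.1 × 505/22 ≈ -2.30.

-2.30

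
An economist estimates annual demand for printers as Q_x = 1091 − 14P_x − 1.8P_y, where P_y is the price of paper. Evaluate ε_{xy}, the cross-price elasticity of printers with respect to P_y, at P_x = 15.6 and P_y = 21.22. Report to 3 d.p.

-0.046

At P_x = 15.6 and P_y = 21.22: Q_x = 834.404.
∂Q_x/∂P_y = -1.8.
ε = (∂Q_x/∂P_y)(P_y/Q_x) = -1.8 × (21.22/834.404) ≈ -0.046.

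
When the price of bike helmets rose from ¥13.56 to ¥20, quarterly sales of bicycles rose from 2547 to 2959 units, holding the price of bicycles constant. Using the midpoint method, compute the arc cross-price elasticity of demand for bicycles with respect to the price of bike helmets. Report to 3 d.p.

0.390

ΔQ_A = 2959 − 2547 = 412; ΔP_B = 20 − 13.56 = 6.44.
Midpoints: Q̄_A = 2753.0, P̄_B = 16.78.
ε = (ΔQ_A/Q̄_A)/(ΔP_B/P̄_B) = (412/2753.0)/(6.44/16.78) ≈ 0.390.
ε > 0: bicycles and bike helmets are substitutes.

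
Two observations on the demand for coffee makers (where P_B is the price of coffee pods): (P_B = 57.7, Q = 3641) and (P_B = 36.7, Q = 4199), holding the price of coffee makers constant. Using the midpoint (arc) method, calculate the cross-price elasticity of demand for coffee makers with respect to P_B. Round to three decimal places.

-0.320

ΔQ_A = 4199 − 3641 = 558; ΔP_B = 36.7 − 57.7 = -21.
Midpoints: Q̄_A = 3920.0, P̄_B = 47.20.
ε = (ΔQ_A/Q̄_A)/(ΔP_B/P̄_B) = (558/3920.0)/(-21/47.20) ≈ -0.320.
ε < 0: coffee makers and coffee pods are complements.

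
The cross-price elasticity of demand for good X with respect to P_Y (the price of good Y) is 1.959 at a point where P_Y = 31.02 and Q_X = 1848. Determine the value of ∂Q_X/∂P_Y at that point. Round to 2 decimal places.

ε = (∂Q_X/∂P_Y)·(P_Y/Q_X) ⇒ ∂Q_X/∂P_Y = ε·Q_X/P_Y = 1.959 × 1848/31.02 ≈ 116.71.

116.71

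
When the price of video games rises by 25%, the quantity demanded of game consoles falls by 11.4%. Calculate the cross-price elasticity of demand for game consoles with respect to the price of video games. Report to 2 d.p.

ε = (%ΔQ of game consoles) / (%ΔP of video games) = (-11.4%) / (25%) ≈ -0.46.
Negative cross-price elasticity: complements.

-0.46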